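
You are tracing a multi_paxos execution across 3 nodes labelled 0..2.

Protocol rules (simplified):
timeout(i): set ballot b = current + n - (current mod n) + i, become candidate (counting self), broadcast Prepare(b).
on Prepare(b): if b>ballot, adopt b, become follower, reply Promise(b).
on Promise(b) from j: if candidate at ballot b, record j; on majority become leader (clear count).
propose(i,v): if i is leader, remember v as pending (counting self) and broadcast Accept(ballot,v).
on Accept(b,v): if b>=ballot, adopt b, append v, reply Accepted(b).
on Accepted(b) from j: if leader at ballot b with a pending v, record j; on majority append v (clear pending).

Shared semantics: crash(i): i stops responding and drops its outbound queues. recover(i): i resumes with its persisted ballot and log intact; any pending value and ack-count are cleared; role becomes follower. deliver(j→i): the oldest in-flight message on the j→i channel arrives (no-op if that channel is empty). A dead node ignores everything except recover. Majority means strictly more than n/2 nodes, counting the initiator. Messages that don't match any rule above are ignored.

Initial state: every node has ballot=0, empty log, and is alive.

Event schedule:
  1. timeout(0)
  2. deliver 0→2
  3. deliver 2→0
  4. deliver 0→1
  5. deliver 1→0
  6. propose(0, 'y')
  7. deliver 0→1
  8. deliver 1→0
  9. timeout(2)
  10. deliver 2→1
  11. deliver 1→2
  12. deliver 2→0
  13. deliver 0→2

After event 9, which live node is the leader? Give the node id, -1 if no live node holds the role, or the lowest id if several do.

0

e1 timeout(0): 0[cand,b=3,-]
e2 deliver 0→2: 2[foll,b=3,-]
e3 deliver 2→0: 0[lead,b=3,-]
e4 deliver 0→1: 1[foll,b=3,-]
e5 deliver 1→0: ·
e6 propose(0,'y'): ·
e7 deliver 0→1: 1[foll,b=3,y]
e8 deliver 1→0: 0[lead,b=3,y]
e9 timeout(2): 2[cand,b=8,-]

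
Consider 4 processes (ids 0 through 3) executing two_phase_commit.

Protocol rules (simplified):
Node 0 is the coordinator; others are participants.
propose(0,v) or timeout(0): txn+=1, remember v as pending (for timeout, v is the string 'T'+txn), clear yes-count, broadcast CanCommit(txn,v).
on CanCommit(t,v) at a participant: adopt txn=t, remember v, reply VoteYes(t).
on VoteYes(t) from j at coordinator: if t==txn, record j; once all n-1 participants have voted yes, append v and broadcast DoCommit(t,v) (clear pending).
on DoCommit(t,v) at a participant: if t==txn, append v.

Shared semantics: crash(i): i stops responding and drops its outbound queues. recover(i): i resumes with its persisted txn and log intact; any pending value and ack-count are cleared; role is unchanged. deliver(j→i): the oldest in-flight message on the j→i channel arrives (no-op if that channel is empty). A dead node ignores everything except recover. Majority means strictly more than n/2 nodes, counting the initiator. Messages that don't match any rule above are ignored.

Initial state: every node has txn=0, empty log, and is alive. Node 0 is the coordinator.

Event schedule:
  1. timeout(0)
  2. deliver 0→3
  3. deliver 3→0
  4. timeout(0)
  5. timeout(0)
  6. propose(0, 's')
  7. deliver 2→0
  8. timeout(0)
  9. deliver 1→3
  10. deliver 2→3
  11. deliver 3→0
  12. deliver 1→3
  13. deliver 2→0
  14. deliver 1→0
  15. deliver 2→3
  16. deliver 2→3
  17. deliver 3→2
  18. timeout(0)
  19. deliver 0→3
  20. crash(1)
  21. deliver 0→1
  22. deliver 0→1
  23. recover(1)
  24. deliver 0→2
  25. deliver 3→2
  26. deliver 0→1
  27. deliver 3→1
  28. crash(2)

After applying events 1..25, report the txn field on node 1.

0

e1 timeout(0): 0[coor,t=1,-]
e2 deliver 0→3: 3[part,t=1,-]
e3 deliver 3→0: ·
e4 timeout(0): 0[coor,t=2,-]
e5 timeout(0): 0[coor,t=3,-]
e6 propose(0,'s'): 0[coor,t=4,-]
e7 deliver 2→0: ·
e8 timeout(0): 0[coor,t=5,-]
e9 deliver 1→3: ·
e10 deliver 2→3: ·
e11 deliver 3→0: ·
e12 deliver 1→3: ·
e13 deliver 2→0: ·
e14 deliver 1→0: ·
e15 deliver 2→3: ·
e16 deliver 2→3: ·
e17 deliver 3→2: ·
e18 timeout(0): 0[coor,t=6,-]
e19 deliver 0→3: 3[part,t=2,-]
e20 crash(1): 1[✗part,t=0,-]
e21 deliver 0→1: ·
e22 deliver 0→1: ·
e23 recover(1): 1[part,t=0,-]
e24 deliver 0→2: 2[part,t=1,-]
e25 deliver 3→2: ·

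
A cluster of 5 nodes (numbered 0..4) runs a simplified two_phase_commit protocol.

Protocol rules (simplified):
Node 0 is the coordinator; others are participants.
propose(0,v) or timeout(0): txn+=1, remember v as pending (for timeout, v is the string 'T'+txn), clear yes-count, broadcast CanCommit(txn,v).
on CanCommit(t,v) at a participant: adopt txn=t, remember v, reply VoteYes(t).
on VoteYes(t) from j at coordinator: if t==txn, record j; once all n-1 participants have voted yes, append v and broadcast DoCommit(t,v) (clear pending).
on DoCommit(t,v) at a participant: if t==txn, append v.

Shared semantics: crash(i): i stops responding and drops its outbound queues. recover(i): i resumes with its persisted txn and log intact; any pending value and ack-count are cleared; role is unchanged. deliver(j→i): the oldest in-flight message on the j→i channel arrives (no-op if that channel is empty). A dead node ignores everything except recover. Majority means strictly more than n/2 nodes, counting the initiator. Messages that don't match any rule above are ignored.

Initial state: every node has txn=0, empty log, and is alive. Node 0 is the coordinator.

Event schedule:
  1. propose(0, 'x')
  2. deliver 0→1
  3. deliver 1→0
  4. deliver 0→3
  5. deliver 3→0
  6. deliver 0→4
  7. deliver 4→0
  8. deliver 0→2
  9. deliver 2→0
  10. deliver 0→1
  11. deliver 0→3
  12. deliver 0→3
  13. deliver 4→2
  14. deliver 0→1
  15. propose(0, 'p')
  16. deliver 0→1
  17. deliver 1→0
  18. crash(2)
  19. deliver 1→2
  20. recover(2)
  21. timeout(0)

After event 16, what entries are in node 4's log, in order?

empty

[1] propose(0,'x') → N0(coor t1 [-])
[2] deliver 0→1 → N1(part t1 [-])
[3] deliver 1→0 → ∅
[4] deliver 0→3 → N3(part t1 [-])
[5] deliver 3→0 → ∅
[6] deliver 0→4 → N4(part t1 [-])
[7] deliver 4→0 → ∅
[8] deliver 0→2 → N2(part t1 [-])
[9] deliver 2→0 → N0(coor t1 [x])
[10] deliver 0→1 → N1(part t1 [x])
[11] deliver 0→3 → N3(part t1 [x])
[12] deliver 0→3 → ∅
[13] deliver 4→2 → ∅
[14] deliver 0→1 → ∅
[15] propose(0,'p') → N0(coor t2 [x])
[16] deliver 0→1 → N1(part t2 [x])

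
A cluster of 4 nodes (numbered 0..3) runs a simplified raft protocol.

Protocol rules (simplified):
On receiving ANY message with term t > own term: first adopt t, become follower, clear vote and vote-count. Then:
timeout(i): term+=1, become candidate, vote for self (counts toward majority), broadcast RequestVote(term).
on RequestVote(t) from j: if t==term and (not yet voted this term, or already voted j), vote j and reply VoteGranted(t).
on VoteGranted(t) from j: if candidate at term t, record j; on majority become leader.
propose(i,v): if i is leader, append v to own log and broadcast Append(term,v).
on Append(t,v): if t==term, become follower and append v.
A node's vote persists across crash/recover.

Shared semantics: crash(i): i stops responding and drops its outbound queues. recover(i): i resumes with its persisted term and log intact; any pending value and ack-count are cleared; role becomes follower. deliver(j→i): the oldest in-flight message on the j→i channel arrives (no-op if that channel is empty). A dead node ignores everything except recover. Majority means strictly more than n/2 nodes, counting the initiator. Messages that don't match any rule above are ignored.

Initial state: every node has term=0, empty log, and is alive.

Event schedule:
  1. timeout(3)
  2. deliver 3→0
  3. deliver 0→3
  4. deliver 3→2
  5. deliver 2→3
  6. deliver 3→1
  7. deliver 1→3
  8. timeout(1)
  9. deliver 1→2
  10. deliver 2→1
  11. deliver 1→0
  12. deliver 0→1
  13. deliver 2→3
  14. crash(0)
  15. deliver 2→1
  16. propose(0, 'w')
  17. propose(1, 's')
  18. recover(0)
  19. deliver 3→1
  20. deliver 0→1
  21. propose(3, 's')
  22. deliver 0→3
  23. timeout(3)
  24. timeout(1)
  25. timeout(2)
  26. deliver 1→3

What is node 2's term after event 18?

1. timeout(3):  <3:cand t1 ->
2. deliver 3→0:  <0:foll t1 ->
3. deliver 0→3:  nop
4. deliver 3→2:  <2:foll t1 ->
5. deliver 2→3:  <3:lead t1 ->
6. deliver 3→1:  <1:foll t1 ->
7. deliver 1→3:  nop
8. timeout(1):  <1:cand t2 ->
9. deliver 1→2:  <2:foll t2 ->
10. deliver 2→1:  nop
11. deliver 1→0:  <0:foll t2 ->
12. deliver 0→1:  <1:lead t2 ->
13. deliver 2→3:  nop
14. crash(0):  <0:✗foll t2 ->
15. deliver 2→1:  nop
16. propose(0,'w'):  nop
17. propose(1,'s'):  <1:lead t2 s>
18. recover(0):  <0:foll t2 ->

2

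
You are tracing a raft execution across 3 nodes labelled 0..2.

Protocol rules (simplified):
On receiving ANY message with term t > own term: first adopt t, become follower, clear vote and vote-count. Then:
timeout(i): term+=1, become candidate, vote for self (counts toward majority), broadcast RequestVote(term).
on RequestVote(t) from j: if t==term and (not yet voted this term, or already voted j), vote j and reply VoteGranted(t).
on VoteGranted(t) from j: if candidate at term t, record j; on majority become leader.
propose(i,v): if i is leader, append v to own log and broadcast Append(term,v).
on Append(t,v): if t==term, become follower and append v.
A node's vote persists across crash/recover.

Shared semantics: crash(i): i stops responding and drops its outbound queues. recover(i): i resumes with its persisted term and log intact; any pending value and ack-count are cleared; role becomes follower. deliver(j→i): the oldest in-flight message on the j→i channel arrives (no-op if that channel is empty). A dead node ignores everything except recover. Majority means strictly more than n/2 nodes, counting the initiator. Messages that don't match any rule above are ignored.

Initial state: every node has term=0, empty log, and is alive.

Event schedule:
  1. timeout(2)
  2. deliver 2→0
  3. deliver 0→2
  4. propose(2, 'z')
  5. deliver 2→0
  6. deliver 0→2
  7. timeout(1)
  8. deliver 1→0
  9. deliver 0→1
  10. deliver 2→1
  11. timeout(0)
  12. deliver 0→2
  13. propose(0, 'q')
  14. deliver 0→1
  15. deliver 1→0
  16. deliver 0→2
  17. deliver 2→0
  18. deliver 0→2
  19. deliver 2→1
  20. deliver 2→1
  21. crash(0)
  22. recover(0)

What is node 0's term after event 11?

e1 timeout(2): 2[cand,t=1,-]
e2 deliver 2→0: 0[foll,t=1,-]
e3 deliver 0→2: 2[lead,t=1,-]
e4 propose(2,'z'): 2[lead,t=1,z]
e5 deliver 2→0: 0[foll,t=1,z]
e6 deliver 0→2: ·
e7 timeout(1): 1[cand,t=1,-]
e8 deliver 1→0: ·
e9 deliver 0→1: ·
e10 deliver 2→1: ·
e11 timeout(0): 0[cand,t=2,z]

2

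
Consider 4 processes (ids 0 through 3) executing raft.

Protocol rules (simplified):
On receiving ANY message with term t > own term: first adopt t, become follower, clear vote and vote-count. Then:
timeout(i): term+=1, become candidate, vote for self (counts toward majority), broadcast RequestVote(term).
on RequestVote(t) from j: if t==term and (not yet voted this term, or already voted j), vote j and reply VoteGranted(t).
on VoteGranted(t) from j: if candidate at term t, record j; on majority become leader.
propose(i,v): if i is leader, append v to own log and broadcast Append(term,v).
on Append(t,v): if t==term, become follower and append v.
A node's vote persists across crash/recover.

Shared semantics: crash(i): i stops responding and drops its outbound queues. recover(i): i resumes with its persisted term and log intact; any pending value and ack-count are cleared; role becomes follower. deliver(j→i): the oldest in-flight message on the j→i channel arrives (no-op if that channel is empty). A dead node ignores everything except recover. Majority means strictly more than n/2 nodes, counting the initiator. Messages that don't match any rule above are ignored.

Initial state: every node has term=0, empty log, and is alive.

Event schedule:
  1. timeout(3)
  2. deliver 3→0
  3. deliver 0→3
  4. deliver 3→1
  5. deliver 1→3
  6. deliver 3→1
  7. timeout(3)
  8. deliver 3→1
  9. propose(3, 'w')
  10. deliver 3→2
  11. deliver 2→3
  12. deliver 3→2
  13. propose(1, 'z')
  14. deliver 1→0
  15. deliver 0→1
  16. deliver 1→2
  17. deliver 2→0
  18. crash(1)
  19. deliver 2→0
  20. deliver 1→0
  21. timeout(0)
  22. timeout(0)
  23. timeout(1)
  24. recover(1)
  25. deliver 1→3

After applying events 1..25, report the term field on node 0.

after 1 — timeout(3): n3:cand/t1/[-]
after 2 — deliver 3→0: n0:foll/t1/[-]
after 3 — deliver 0→3: ·
after 4 — deliver 3→1: n1:foll/t1/[-]
after 5 — deliver 1→3: n3:lead/t1/[-]
after 6 — deliver 3→1: ·
after 7 — timeout(3): n3:cand/t2/[-]
after 8 — deliver 3→1: n1:foll/t2/[-]
after 9 — propose(3,'w'): ·
after 10 — deliver 3→2: n2:foll/t1/[-]
after 11 — deliver 2→3: ·
after 12 — deliver 3→2: n2:foll/t2/[-]
after 13 — propose(1,'z'): ·
after 14 — deliver 1→0: ·
after 15 — deliver 0→1: ·
after 16 — deliver 1→2: ·
after 17 — deliver 2→0: ·
after 18 — crash(1): n1:✗foll/t2/[-]
after 19 — deliver 2→0: ·
after 20 — deliver 1→0: ·
after 21 — timeout(0): n0:cand/t2/[-]
after 22 — timeout(0): n0:cand/t3/[-]
after 23 — timeout(1): ·
after 24 — recover(1): n1:foll/t2/[-]
after 25 — deliver 1→3: ·

3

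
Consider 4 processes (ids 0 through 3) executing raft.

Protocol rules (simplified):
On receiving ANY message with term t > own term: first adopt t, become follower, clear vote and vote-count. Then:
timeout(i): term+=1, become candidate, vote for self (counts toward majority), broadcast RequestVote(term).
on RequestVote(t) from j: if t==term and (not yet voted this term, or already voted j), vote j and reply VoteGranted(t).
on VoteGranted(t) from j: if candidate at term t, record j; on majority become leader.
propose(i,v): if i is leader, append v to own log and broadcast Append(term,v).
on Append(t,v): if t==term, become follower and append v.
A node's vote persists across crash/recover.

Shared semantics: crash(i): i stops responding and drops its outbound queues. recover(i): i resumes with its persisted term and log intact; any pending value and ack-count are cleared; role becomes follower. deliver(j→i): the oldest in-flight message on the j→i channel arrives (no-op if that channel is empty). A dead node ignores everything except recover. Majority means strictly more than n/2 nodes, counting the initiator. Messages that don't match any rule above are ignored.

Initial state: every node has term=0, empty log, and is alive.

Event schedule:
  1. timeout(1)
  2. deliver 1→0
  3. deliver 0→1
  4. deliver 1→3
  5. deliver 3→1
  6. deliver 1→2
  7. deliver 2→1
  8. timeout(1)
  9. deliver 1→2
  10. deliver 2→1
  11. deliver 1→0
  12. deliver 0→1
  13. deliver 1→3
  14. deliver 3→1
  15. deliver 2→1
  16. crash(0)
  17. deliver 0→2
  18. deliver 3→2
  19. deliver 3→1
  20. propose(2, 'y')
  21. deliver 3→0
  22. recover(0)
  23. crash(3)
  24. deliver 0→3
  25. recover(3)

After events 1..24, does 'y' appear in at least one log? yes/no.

no

step 1 timeout(1): 1={cand,t=1,log=-}
step 2 deliver 1→0: 0={foll,t=1,log=-}
step 3 deliver 0→1: —
step 4 deliver 1→3: 3={foll,t=1,log=-}
step 5 deliver 3→1: 1={lead,t=1,log=-}
step 6 deliver 1→2: 2={foll,t=1,log=-}
step 7 deliver 2→1: —
step 8 timeout(1): 1={cand,t=2,log=-}
step 9 deliver 1→2: 2={foll,t=2,log=-}
step 10 deliver 2→1: —
step 11 deliver 1→0: 0={foll,t=2,log=-}
step 12 deliver 0→1: 1={lead,t=2,log=-}
step 13 deliver 1→3: 3={foll,t=2,log=-}
step 14 deliver 3→1: —
step 15 deliver 2→1: —
step 16 crash(0): 0={✗foll,t=2,log=-}
step 17 deliver 0→2: —
step 18 deliver 3→2: —
step 19 deliver 3→1: —
step 20 propose(2,'y'): —
step 21 deliver 3→0: —
step 22 recover(0): 0={foll,t=2,log=-}
step 23 crash(3): 3={✗foll,t=2,log=-}
step 24 deliver 0→3: —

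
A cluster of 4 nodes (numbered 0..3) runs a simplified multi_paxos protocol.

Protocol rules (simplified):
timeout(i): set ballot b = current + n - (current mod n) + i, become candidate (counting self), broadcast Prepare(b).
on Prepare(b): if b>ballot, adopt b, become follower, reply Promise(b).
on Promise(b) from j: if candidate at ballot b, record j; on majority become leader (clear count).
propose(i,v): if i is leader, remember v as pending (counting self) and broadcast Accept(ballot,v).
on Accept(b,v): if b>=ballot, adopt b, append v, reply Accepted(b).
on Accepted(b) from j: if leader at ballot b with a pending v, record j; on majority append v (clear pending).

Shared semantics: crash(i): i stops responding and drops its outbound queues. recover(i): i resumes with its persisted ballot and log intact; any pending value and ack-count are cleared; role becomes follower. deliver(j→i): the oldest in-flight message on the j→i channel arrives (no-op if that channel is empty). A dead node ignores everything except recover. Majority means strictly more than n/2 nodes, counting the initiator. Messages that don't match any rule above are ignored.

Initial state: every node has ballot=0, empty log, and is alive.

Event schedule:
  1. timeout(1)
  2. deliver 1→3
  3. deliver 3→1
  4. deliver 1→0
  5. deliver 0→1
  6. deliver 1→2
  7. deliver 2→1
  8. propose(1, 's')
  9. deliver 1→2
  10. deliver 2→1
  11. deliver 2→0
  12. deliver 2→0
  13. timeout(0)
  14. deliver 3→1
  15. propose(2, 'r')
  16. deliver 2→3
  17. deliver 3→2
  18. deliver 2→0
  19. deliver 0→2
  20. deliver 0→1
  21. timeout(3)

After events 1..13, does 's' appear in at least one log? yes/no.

step 1 timeout(1): 1={cand,b=5,log=-}
step 2 deliver 1→3: 3={foll,b=5,log=-}
step 3 deliver 3→1: —
step 4 deliver 1→0: 0={foll,b=5,log=-}
step 5 deliver 0→1: 1={lead,b=5,log=-}
step 6 deliver 1→2: 2={foll,b=5,log=-}
step 7 deliver 2→1: —
step 8 propose(1,'s'): —
step 9 deliver 1→2: 2={foll,b=5,log=s}
step 10 deliver 2→1: —
step 11 deliver 2→0: —
step 12 deliver 2→0: —
step 13 timeout(0): 0={cand,b=8,log=-}

yes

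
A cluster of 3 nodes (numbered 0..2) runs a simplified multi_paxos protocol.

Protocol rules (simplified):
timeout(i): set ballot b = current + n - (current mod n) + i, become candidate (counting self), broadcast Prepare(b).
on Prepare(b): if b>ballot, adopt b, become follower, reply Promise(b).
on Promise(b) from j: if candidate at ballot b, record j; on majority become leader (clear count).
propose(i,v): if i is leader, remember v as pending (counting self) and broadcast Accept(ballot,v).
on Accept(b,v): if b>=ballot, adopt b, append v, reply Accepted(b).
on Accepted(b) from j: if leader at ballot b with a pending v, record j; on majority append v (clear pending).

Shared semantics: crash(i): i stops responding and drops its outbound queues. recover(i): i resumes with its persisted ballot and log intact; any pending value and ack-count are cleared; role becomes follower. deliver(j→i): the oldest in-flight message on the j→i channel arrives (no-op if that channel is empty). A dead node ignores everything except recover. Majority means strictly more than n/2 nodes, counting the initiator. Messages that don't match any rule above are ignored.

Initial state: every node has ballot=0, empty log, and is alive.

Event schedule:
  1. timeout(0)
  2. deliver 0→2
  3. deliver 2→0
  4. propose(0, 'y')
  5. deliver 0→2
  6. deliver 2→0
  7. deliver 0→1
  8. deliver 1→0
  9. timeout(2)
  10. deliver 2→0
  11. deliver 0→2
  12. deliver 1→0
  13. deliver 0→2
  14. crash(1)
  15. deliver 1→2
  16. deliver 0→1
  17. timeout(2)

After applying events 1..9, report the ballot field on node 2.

8

1. timeout(0):  <0:cand b3 ->
2. deliver 0→2:  <2:foll b3 ->
3. deliver 2→0:  <0:lead b3 ->
4. propose(0,'y'):  nop
5. deliver 0→2:  <2:foll b3 y>
6. deliver 2→0:  <0:lead b3 y>
7. deliver 0→1:  <1:foll b3 ->
8. deliver 1→0:  nop
9. timeout(2):  <2:cand b8 y>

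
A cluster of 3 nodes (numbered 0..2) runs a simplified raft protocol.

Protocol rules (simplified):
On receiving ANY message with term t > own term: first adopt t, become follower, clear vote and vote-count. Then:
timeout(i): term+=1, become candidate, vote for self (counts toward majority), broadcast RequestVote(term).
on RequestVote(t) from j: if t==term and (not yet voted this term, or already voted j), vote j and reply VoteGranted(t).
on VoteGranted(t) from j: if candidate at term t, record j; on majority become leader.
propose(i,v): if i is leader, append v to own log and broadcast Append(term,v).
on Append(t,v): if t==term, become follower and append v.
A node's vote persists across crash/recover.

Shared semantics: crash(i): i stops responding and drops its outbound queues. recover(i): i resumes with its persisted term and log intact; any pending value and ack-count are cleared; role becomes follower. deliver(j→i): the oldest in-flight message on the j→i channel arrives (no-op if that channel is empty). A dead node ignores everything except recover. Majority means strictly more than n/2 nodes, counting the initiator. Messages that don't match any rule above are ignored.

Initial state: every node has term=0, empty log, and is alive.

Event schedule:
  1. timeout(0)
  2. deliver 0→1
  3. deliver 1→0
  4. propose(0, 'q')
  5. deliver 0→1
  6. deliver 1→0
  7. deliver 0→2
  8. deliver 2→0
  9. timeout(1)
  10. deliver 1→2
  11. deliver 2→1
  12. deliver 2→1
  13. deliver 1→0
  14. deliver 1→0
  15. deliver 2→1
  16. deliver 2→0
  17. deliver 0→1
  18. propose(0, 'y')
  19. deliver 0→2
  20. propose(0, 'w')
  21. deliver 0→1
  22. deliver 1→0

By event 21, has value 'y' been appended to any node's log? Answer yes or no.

[1] timeout(0) → N0(cand t1 [-])
[2] deliver 0→1 → N1(foll t1 [-])
[3] deliver 1→0 → N0(lead t1 [-])
[4] propose(0,'q') → N0(lead t1 [q])
[5] deliver 0→1 → N1(foll t1 [q])
[6] deliver 1→0 → ∅
[7] deliver 0→2 → N2(foll t1 [-])
[8] deliver 2→0 → ∅
[9] timeout(1) → N1(cand t2 [q])
[10] deliver 1→2 → N2(foll t2 [-])
[11] deliver 2→1 → N1(lead t2 [q])
[12] deliver 2→1 → ∅
[13] deliver 1→0 → N0(foll t2 [q])
[14] deliver 1→0 → ∅
[15] deliver 2→1 → ∅
[16] deliver 2→0 → ∅
[17] deliver 0→1 → ∅
[18] propose(0,'y') → ∅
[19] deliver 0→2 → ∅
[20] propose(0,'w') → ∅
[21] deliver 0→1 → ∅

no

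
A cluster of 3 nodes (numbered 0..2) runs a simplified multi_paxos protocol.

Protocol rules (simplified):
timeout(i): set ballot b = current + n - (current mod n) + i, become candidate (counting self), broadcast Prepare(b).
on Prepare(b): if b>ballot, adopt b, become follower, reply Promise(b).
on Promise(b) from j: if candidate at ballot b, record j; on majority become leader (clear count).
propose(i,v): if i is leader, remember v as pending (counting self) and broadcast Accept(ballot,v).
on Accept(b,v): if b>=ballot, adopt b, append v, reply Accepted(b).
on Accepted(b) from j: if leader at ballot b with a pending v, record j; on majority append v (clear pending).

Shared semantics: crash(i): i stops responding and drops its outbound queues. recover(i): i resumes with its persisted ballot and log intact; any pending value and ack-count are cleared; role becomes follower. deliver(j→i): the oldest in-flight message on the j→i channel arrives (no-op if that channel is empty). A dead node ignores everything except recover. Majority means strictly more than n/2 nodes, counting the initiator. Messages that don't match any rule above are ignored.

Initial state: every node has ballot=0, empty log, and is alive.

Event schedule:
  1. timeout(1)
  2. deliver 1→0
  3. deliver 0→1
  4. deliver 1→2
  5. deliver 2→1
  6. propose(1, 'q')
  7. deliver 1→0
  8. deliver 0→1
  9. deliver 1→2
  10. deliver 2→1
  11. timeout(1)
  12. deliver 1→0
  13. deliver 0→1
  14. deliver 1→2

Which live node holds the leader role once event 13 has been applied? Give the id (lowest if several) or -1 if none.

[1] timeout(1) → N1(cand b4 [-])
[2] deliver 1→0 → N0(foll b4 [-])
[3] deliver 0→1 → N1(lead b4 [-])
[4] deliver 1→2 → N2(foll b4 [-])
[5] deliver 2→1 → ∅
[6] propose(1,'q') → ∅
[7] deliver 1→0 → N0(foll b4 [q])
[8] deliver 0→1 → N1(lead b4 [q])
[9] deliver 1→2 → N2(foll b4 [q])
[10] deliver 2→1 → ∅
[11] timeout(1) → N1(cand b7 [q])
[12] deliver 1→0 → N0(foll b7 [q])
[13] deliver 0→1 → N1(lead b7 [q])

1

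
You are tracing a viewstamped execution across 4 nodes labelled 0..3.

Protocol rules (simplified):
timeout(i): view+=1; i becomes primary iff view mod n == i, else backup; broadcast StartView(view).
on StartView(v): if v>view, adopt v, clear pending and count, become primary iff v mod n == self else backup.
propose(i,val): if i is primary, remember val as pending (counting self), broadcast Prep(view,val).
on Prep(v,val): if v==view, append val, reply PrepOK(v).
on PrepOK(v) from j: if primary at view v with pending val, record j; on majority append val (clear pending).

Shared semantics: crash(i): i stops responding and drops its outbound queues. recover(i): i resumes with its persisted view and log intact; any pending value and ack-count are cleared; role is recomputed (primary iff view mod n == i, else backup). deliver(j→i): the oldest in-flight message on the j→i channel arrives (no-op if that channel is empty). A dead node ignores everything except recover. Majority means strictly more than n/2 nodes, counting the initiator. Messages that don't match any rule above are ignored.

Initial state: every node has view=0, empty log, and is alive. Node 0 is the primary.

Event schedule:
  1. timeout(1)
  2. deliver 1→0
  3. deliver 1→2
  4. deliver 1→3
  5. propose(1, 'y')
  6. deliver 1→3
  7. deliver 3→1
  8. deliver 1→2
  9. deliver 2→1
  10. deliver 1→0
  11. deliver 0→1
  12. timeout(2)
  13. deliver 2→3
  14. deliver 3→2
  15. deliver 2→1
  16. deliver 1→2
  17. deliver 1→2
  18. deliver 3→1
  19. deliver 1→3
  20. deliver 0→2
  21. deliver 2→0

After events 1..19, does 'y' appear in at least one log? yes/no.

yes

after 1 — timeout(1): n1:prim/v1/[-]
after 2 — deliver 1→0: n0:back/v1/[-]
after 3 — deliver 1→2: n2:back/v1/[-]
after 4 — deliver 1→3: n3:back/v1/[-]
after 5 — propose(1,'y'): ·
after 6 — deliver 1→3: n3:back/v1/[y]
after 7 — deliver 3→1: ·
after 8 — deliver 1→2: n2:back/v1/[y]
after 9 — deliver 2→1: n1:prim/v1/[y]
after 10 — deliver 1→0: n0:back/v1/[y]
after 11 — deliver 0→1: ·
after 12 — timeout(2): n2:prim/v2/[y]
after 13 — deliver 2→3: n3:back/v2/[y]
after 14 — deliver 3→2: ·
after 15 — deliver 2→1: n1:back/v2/[y]
after 16 — deliver 1→2: ·
after 17 — deliver 1→2: ·
after 18 — deliver 3→1: ·
after 19 — deliver 1→3: ·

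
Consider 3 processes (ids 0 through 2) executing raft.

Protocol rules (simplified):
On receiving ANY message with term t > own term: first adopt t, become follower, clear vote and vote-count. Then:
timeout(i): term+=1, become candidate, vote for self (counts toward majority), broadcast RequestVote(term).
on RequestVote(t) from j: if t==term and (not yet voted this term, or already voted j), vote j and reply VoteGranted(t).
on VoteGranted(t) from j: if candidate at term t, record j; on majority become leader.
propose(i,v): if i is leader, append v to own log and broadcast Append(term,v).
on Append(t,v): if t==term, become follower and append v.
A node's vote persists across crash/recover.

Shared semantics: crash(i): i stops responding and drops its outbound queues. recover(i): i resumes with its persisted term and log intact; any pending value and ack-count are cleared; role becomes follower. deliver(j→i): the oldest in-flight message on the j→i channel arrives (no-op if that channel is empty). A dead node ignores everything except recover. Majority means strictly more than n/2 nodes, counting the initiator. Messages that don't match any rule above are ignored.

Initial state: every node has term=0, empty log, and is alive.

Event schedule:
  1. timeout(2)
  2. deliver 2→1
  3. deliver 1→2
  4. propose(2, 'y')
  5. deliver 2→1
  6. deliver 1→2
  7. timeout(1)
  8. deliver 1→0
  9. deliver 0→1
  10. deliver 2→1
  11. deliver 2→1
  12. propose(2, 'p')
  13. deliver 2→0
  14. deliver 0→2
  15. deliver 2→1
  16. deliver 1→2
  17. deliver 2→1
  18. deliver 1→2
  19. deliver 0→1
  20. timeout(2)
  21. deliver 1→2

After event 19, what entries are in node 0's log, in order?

step 1 timeout(2): 2={cand,t=1,log=-}
step 2 deliver 2→1: 1={foll,t=1,log=-}
step 3 deliver 1→2: 2={lead,t=1,log=-}
step 4 propose(2,'y'): 2={lead,t=1,log=y}
step 5 deliver 2→1: 1={foll,t=1,log=y}
step 6 deliver 1→2: —
step 7 timeout(1): 1={cand,t=2,log=y}
step 8 deliver 1→0: 0={foll,t=2,log=-}
step 9 deliver 0→1: 1={lead,t=2,log=y}
step 10 deliver 2→1: —
step 11 deliver 2→1: —
step 12 propose(2,'p'): 2={lead,t=1,log=y,p}
step 13 deliver 2→0: —
step 14 deliver 0→2: —
step 15 deliver 2→1: —
step 16 deliver 1→2: 2={foll,t=2,log=y,p}
step 17 deliver 2→1: —
step 18 deliver 1→2: —
step 19 deliver 0→1: —

empty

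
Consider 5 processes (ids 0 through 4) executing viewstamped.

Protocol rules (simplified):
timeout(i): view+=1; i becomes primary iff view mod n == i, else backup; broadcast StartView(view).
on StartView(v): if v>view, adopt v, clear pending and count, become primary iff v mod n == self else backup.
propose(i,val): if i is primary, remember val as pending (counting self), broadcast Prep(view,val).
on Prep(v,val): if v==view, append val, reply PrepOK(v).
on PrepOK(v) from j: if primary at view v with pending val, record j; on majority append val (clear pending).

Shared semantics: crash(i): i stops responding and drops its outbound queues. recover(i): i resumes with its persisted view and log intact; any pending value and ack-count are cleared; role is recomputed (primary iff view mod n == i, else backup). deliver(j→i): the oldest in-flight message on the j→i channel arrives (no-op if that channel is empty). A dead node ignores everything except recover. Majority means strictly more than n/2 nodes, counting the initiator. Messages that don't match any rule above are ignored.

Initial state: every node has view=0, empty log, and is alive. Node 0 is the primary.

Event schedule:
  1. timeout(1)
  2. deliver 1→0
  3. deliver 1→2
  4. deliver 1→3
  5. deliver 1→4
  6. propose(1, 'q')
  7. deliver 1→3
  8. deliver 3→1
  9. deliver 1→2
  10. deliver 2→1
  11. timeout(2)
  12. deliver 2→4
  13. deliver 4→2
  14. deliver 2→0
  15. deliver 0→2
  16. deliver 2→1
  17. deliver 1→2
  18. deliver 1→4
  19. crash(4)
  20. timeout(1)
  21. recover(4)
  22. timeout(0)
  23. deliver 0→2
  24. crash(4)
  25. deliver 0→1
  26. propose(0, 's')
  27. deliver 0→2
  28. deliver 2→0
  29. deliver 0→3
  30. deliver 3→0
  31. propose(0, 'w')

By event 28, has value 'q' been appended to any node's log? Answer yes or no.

e1 timeout(1): 1[prim,v=1,-]
e2 deliver 1→0: 0[back,v=1,-]
e3 deliver 1→2: 2[back,v=1,-]
e4 deliver 1→3: 3[back,v=1,-]
e5 deliver 1→4: 4[back,v=1,-]
e6 propose(1,'q'): ·
e7 deliver 1→3: 3[back,v=1,q]
e8 deliver 3→1: ·
e9 deliver 1→2: 2[back,v=1,q]
e10 deliver 2→1: 1[prim,v=1,q]
e11 timeout(2): 2[prim,v=2,q]
e12 deliver 2→4: 4[back,v=2,-]
e13 deliver 4→2: ·
e14 deliver 2→0: 0[back,v=2,-]
e15 deliver 0→2: ·
e16 deliver 2→1: 1[back,v=2,q]
e17 deliver 1→2: ·
e18 deliver 1→4: ·
e19 crash(4): 4[✗back,v=2,-]
e20 timeout(1): 1[back,v=3,q]
e21 recover(4): 4[back,v=2,-]
e22 timeout(0): 0[back,v=3,-]
e23 deliver 0→2: 2[back,v=3,q]
e24 crash(4): 4[✗back,v=2,-]
e25 deliver 0→1: ·
e26 propose(0,'s'): ·
e27 deliver 0→2: ·
e28 deliver 2→0: ·

yes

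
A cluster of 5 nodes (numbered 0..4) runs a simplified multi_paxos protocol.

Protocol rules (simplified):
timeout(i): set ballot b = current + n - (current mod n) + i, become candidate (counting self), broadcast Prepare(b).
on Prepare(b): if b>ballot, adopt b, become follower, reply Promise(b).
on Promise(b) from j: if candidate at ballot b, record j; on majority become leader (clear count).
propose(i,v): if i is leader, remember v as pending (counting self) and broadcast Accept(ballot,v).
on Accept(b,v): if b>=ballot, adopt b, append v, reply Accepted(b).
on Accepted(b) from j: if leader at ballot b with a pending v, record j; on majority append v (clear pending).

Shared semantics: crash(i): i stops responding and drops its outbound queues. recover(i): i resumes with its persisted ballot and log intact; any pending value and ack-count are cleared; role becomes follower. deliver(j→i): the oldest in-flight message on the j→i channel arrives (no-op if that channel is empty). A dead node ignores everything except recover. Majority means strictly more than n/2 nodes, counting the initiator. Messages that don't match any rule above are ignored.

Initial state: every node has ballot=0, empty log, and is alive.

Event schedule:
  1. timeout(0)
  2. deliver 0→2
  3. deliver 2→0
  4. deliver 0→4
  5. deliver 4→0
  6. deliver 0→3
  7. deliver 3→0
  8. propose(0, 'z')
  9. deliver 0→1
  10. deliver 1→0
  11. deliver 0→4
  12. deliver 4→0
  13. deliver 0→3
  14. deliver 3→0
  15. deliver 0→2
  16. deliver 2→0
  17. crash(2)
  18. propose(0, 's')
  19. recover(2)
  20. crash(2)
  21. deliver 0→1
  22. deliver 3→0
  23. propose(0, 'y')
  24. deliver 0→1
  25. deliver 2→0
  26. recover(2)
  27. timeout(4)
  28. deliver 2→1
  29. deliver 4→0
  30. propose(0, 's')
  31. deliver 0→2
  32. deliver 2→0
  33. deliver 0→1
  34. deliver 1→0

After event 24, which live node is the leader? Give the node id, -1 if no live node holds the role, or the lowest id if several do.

step 1 timeout(0): 0={cand,b=5,log=-}
step 2 deliver 0→2: 2={foll,b=5,log=-}
step 3 deliver 2→0: —
step 4 deliver 0→4: 4={foll,b=5,log=-}
step 5 deliver 4→0: 0={lead,b=5,log=-}
step 6 deliver 0→3: 3={foll,b=5,log=-}
step 7 deliver 3→0: —
step 8 propose(0,'z'): —
step 9 deliver 0→1: 1={foll,b=5,log=-}
step 10 deliver 1→0: —
step 11 deliver 0→4: 4={foll,b=5,log=z}
step 12 deliver 4→0: —
step 13 deliver 0→3: 3={foll,b=5,log=z}
step 14 deliver 3→0: 0={lead,b=5,log=z}
step 15 deliver 0→2: 2={foll,b=5,log=z}
step 16 deliver 2→0: —
step 17 crash(2): 2={✗foll,b=5,log=z}
step 18 propose(0,'s'): —
step 19 recover(2): 2={foll,b=5,log=z}
step 20 crash(2): 2={✗foll,b=5,log=z}
step 21 deliver 0→1: 1={foll,b=5,log=z}
step 22 deliver 3→0: —
step 23 propose(0,'y'): —
step 24 deliver 0→1: 1={foll,b=5,log=z,s}

0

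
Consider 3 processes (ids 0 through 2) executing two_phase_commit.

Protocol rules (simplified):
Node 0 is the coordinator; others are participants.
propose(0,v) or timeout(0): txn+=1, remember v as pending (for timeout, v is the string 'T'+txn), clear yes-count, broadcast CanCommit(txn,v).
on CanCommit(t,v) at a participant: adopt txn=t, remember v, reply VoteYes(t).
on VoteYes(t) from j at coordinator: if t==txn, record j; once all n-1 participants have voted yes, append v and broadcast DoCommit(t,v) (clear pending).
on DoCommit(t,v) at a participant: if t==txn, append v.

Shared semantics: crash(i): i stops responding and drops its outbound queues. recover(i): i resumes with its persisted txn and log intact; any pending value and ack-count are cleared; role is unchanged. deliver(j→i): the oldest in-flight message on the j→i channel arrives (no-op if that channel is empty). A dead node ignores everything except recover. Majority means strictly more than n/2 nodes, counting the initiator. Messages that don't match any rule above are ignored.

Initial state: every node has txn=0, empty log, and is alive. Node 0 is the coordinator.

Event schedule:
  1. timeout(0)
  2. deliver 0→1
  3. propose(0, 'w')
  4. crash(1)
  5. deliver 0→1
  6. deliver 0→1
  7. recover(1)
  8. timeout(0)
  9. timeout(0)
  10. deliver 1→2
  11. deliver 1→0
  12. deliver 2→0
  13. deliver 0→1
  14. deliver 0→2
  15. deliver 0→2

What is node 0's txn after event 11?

step 1 timeout(0): 0={coor,t=1,log=-}
step 2 deliver 0→1: 1={part,t=1,log=-}
step 3 propose(0,'w'): 0={coor,t=2,log=-}
step 4 crash(1): 1={✗part,t=1,log=-}
step 5 deliver 0→1: —
step 6 deliver 0→1: —
step 7 recover(1): 1={part,t=1,log=-}
step 8 timeout(0): 0={coor,t=3,log=-}
step 9 timeout(0): 0={coor,t=4,log=-}
step 10 deliver 1→2: —
step 11 deliver 1→0: —

4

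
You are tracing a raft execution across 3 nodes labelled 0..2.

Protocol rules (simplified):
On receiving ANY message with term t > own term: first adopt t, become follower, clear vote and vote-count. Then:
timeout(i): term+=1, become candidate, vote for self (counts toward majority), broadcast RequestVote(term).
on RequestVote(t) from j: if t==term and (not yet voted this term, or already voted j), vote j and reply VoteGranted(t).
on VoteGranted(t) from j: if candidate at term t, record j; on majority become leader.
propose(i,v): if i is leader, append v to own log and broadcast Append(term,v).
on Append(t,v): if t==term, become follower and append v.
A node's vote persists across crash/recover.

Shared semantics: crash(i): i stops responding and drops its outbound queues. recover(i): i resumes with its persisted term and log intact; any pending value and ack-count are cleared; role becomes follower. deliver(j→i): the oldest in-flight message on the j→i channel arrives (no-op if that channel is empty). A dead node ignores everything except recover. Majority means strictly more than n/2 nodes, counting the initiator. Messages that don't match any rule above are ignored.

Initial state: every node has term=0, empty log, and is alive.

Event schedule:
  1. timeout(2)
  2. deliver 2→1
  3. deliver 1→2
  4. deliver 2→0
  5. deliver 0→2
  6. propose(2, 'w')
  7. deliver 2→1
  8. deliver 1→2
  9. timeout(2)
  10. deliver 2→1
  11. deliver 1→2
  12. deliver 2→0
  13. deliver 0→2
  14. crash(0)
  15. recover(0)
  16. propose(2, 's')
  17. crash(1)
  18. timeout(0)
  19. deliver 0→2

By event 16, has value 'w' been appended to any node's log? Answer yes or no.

after 1 — timeout(2): n2:cand/t1/[-]
after 2 — deliver 2→1: n1:foll/t1/[-]
after 3 — deliver 1→2: n2:lead/t1/[-]
after 4 — deliver 2→0: n0:foll/t1/[-]
after 5 — deliver 0→2: ·
after 6 — propose(2,'w'): n2:lead/t1/[w]
after 7 — deliver 2→1: n1:foll/t1/[w]
after 8 — deliver 1→2: ·
after 9 — timeout(2): n2:cand/t2/[w]
after 10 — deliver 2→1: n1:foll/t2/[w]
after 11 — deliver 1→2: n2:lead/t2/[w]
after 12 — deliver 2→0: n0:foll/t1/[w]
after 13 — deliver 0→2: ·
after 14 — crash(0): n0:✗foll/t1/[w]
after 15 — recover(0): n0:foll/t1/[w]
after 16 — propose(2,'s'): n2:lead/t2/[w,s]

yes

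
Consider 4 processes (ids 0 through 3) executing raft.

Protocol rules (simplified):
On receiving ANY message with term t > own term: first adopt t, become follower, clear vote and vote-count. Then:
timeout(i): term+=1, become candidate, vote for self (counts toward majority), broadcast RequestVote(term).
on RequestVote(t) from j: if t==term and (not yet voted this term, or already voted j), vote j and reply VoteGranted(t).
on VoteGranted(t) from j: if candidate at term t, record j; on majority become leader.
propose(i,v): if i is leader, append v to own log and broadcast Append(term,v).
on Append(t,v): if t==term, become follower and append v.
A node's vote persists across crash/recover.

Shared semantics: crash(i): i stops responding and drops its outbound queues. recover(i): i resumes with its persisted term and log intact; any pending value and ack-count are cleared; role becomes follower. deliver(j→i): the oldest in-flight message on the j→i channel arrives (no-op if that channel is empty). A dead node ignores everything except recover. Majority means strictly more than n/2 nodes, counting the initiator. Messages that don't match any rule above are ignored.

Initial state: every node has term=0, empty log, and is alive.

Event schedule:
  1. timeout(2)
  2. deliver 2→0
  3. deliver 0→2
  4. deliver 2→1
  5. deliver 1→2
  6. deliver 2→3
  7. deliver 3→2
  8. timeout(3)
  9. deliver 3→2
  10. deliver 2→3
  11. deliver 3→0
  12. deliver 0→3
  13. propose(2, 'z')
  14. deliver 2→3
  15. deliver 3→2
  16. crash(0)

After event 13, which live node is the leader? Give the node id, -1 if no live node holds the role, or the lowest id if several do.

[1] timeout(2) → N2(cand t1 [-])
[2] deliver 2→0 → N0(foll t1 [-])
[3] deliver 0→2 → ∅
[4] deliver 2→1 → N1(foll t1 [-])
[5] deliver 1→2 → N2(lead t1 [-])
[6] deliver 2→3 → N3(foll t1 [-])
[7] deliver 3→2 → ∅
[8] timeout(3) → N3(cand t2 [-])
[9] deliver 3→2 → N2(foll t2 [-])
[10] deliver 2→3 → ∅
[11] deliver 3→0 → N0(foll t2 [-])
[12] deliver 0→3 → N3(lead t2 [-])
[13] propose(2,'z') → ∅

3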